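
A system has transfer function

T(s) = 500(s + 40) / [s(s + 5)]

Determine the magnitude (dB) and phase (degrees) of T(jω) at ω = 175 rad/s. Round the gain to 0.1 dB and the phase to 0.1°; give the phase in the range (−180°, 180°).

At s = jω = j175:
zero (s+40): 40 + j175 → |·| = √(40²+175²) = √32225 ≈ 179.51, ∠ = arctan(175/40) ≈ 77.12°
pole (s+5): 5 + j175 → |·| = √(5²+175²) = √30650 ≈ 175.07, ∠ = arctan(175/5) ≈ 88.36°
pole at origin: |s| = 175, ∠ = 90.00° (in denominator)
|T| = 500 · 179.51 / 30637 ≈ 2.9296
Gain = 20 log₁₀(2.9296) ≈ 9.34 dB
∠T = 77.12° − 178.36° = -101.24°

9.3 dB, -101.2°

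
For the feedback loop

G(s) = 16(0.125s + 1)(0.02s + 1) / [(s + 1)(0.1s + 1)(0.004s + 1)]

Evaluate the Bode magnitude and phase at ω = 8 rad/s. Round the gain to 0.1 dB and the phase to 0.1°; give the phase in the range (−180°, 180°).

6.9 dB, -69.3°

At ω = 8 rad/s:
zero (1 + j8·0.125) = 1 + j1 → |·| ≈ 1.4142, ∠ ≈ 45.00°
zero (1 + j8·0.02) = 1 + j0.16 → |·| ≈ 1.0127, ∠ ≈ 9.09°
pole (1 + j8·1) = 1 + j8 → |·| ≈ 8.0623, ∠ ≈ 82.87°
pole (1 + j8·0.1) = 1 + j0.8 → |·| ≈ 1.2806, ∠ ≈ 38.66°
pole (1 + j8·0.004) = 1 + j0.032 → |·| ≈ 1.0005, ∠ ≈ 1.83°
|G| = 16 · 1.4142 · 1.0127 / (8.0623 · 1.2806 · 1.0005) ≈ 2.2183
Gain = 20 log₁₀(2.2183) ≈ 6.92 dB
∠G = (45.00° + 9.09°) − (82.87° + 38.66° + 1.83°) = -69.27°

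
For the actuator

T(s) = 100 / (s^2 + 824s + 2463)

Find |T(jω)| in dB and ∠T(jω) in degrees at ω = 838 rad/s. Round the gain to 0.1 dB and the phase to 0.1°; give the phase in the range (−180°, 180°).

-79.9 dB, -135.4°

Substitute s = j838:
Numerator: 100 = 100 + j0
Denominator: (j838)^2 + 824(j838) + 2463 = -699781 + j690512
|N| = √(100² + 0²) ≈ 100, ∠N ≈ 0.00°
|D| = √(699781² + 690512²) ≈ 9.8311e+05, ∠D ≈ 135.38°
|T| = 100 / 9.8311e+05 ≈ 0.00010172
Gain = 20 log₁₀(0.00010172) ≈ -79.85 dB
∠T = 0.00° − 135.38° = -135.38°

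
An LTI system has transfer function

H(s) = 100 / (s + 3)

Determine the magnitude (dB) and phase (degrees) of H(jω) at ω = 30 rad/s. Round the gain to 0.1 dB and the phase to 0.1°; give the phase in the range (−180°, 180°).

Substitute s = j30:
Numerator: 100 = 100 + j0
Denominator: (j30) + 3 = 3 + j30
|N| = √(100² + 0²) ≈ 100, ∠N ≈ 0.00°
|D| = √(3² + 30²) ≈ 30.15, ∠D ≈ 84.29°
|H| = 100 / 30.15 ≈ 3.3167
Gain = 20 log₁₀(3.3167) ≈ 10.41 dB
∠H = 0.00° − 84.29° = -84.29°

10.4 dB, -84.3°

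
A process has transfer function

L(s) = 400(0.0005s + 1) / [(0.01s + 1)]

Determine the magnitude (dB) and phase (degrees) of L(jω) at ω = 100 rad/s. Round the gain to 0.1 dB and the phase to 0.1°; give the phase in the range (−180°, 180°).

At ω = 100 rad/s:
zero (1 + j100·0.0005) = 1 + j0.05 → |·| ≈ 1.0012, ∠ ≈ 2.86°
pole (1 + j100·0.01) = 1 + j1 → |·| ≈ 1.4142, ∠ ≈ 45.00°
|L| = 400 · 1.0012 / (1.4142) ≈ 283.18
Gain = 20 log₁₀(283.18) ≈ 49.04 dB
∠L = (2.86°) − (45.00°) = -42.14°

49.0 dB, -42.1°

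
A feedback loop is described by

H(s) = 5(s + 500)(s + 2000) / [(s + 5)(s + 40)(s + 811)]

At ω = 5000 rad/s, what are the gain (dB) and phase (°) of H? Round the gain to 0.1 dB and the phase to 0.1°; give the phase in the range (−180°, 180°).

At s = jω = j5000:
zero (s+500): 500 + j5000 → |·| = √(500²+5000²) = √25250000 ≈ 5024.9, ∠ = arctan(5000/500) ≈ 84.29°
zero (s+2000): 2000 + j5000 → |·| = √(2000²+5000²) = √29000000 ≈ 5385.2, ∠ = arctan(5000/2000) ≈ 68.20°
pole (s+5): 5 + j5000 → |·| = √(5²+5000²) = √25000025 ≈ 5000, ∠ = arctan(5000/5) ≈ 89.94°
pole (s+40): 40 + j5000 → |·| = √(40²+5000²) = √25001600 ≈ 5000.2, ∠ = arctan(5000/40) ≈ 89.54°
pole (s+811): 811 + j5000 → |·| = √(811²+5000²) = √25657721 ≈ 5065.3, ∠ = arctan(5000/811) ≈ 80.79°
|H| = 5 · 2.706e+07 / 1.2664e+11 ≈ 0.0010684
Gain = 20 log₁₀(0.0010684) ≈ -59.43 dB
∠H = 152.49° − 260.27° = -107.78°

-59.4 dB, -107.8°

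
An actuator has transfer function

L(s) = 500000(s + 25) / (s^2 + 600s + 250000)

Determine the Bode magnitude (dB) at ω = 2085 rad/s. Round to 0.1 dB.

At s = jω = j2085:
zero (s+25): 25 + j2085 → |·| = √(25²+2085²) = √4347850 ≈ 2085.1, ∠ = arctan(2085/25) ≈ 89.31°
quadratic: (j2085)² + 600·j2085 + 250000 = -4097225 + j1251000 → |·| ≈ 4.284e+06, ∠ ≈ 163.02°
|L| = 500000 · 2085.1 / 4.284e+06 ≈ 243.36
Gain = 20 log₁₀(243.36) ≈ 47.72 dB

47.7 dB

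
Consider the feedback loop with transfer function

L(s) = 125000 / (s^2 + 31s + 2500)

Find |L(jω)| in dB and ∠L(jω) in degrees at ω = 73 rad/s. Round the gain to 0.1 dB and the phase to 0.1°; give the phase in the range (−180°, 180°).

30.8 dB, -141.3°

At s = jω = j73:
quadratic: (j73)² + 31·j73 + 2500 = -2829 + j2263 → |·| ≈ 3622.8, ∠ ≈ 141.34°
|L| = 125000 / 3622.8 ≈ 34.504
Gain = 20 log₁₀(34.504) ≈ 30.76 dB
∠L = 0.00° − 141.34° = -141.34°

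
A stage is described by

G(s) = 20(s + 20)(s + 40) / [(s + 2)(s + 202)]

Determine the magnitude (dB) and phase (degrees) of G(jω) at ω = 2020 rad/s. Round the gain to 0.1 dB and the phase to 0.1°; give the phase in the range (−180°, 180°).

At s = jω = j2020:
zero (s+20): 20 + j2020 → |·| = √(20²+2020²) = √4080800 ≈ 2020.1, ∠ = arctan(2020/20) ≈ 89.43°
zero (s+40): 40 + j2020 → |·| = √(40²+2020²) = √4082000 ≈ 2020.4, ∠ = arctan(2020/40) ≈ 88.87°
pole (s+2): 2 + j2020 → |·| = √(2²+2020²) = √4080404 ≈ 2020, ∠ = arctan(2020/2) ≈ 89.94°
pole (s+202): 202 + j2020 → |·| = √(202²+2020²) = √4121204 ≈ 2030.1, ∠ = arctan(2020/202) ≈ 84.29°
|G| = 20 · 4.0814e+06 / 4.1008e+06 ≈ 19.905
Gain = 20 log₁₀(19.905) ≈ 25.98 dB
∠G = 178.30° − 174.23° = 4.07°

26.0 dB, 4.1°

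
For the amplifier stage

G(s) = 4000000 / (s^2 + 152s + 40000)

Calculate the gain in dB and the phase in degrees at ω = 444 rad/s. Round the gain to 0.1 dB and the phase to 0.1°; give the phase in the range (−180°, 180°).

At s = jω = j444:
quadratic: (j444)² + 152·j444 + 40000 = -157136 + j67488 → |·| ≈ 1.7102e+05, ∠ ≈ 156.76°
|G| = 4000000 / 1.7102e+05 ≈ 23.389
Gain = 20 log₁₀(23.389) ≈ 27.38 dB
∠G = 0.00° − 156.76° = -156.76°

27.4 dB, -156.8°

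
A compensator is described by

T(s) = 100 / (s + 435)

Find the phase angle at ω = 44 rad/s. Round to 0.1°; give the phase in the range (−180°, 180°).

-5.8°

At s = jω = j44:
pole (s+435): 435 + j44 → |·| = √(435²+44²) = √191161 ≈ 437.22, ∠ = arctan(44/435) ≈ 5.78°
∠T = 0.00° − 5.78° = -5.78°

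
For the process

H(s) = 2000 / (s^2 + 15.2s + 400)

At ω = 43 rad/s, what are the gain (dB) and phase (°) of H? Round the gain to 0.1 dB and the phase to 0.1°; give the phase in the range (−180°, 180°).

2.0 dB, -155.7°

At s = jω = j43:
quadratic: (j43)² + 15.2·j43 + 400 = -1449 + j653.6 → |·| ≈ 1589.6, ∠ ≈ 155.72°
|H| = 2000 / 1589.6 ≈ 1.2582
Gain = 20 log₁₀(1.2582) ≈ 1.99 dB
∠H = 0.00° − 155.72° = -155.72°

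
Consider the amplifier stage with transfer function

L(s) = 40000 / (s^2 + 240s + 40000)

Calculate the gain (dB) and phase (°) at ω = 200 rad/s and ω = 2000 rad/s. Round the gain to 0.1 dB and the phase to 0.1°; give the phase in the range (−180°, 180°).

ω = 200: -1.6 dB, -90.0°; ω = 2000: -40.0 dB, -173.1°

At s = jω = j200:
quadratic: (j200)² + 240·j200 + 40000 = 0 + j48000 → |·| ≈ 48000, ∠ ≈ 90.00°
|L| = 40000 / 48000 ≈ 0.83333
Gain = 20 log₁₀(0.83333) ≈ -1.58 dB
∠L = 0.00° − 90.00° = -90.00°

At s = jω = j2000:
quadratic: (j2000)² + 240·j2000 + 40000 = -3960000 + j480000 → |·| ≈ 3.989e+06, ∠ ≈ 173.09°
|L| = 40000 / 3.989e+06 ≈ 0.010028
Gain = 20 log₁₀(0.010028) ≈ -39.98 dB
∠L = 0.00° − 173.09° = -173.09°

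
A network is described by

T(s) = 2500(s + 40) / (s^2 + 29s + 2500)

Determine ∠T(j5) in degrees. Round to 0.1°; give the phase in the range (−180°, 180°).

3.8°

At s = jω = j5:
zero (s+40): 40 + j5 → |·| = √(40²+5²) = √1625 ≈ 40.311, ∠ = arctan(5/40) ≈ 7.13°
quadratic: (j5)² + 29·j5 + 2500 = 2475 + j145 → |·| ≈ 2479.2, ∠ ≈ 3.35°
∠T = 7.13° − 3.35° = 3.78°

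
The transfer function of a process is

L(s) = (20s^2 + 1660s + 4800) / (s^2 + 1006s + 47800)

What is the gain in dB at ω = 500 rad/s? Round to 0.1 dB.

19.4 dB

Substitute s = j500:
Numerator: 20(j500)^2 + 1660(j500) + 4800 = -4995200 + j830000
Denominator: (j500)^2 + 1006(j500) + 47800 = -202200 + j503000
|N| = √(4995200² + 830000²) ≈ 5.0637e+06, ∠N ≈ 170.57°
|D| = √(202200² + 503000²) ≈ 5.4212e+05, ∠D ≈ 111.90°
|L| = 5.0637e+06 / 5.4212e+05 ≈ 9.3406
Gain = 20 log₁₀(9.3406) ≈ 19.41 dB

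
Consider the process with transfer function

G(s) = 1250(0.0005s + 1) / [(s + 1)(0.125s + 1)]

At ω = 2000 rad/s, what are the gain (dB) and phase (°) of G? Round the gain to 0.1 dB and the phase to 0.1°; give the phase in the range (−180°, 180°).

-49.0 dB, -134.7°

At ω = 2000 rad/s:
zero (1 + j2000·0.0005) = 1 + j1 → |·| ≈ 1.4142, ∠ ≈ 45.00°
pole (1 + j2000·1) = 1 + j2000 → |·| ≈ 2000, ∠ ≈ 89.97°
pole (1 + j2000·0.125) = 1 + j250 → |·| ≈ 250, ∠ ≈ 89.77°
|G| = 1250 · 1.4142 / (2000 · 250) ≈ 0.0035355
Gain = 20 log₁₀(0.0035355) ≈ -49.03 dB
∠G = (45.00°) − (89.97° + 89.77°) = -134.74°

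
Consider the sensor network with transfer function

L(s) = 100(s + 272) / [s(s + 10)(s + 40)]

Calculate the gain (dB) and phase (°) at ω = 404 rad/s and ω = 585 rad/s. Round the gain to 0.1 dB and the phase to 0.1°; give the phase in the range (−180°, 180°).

At s = jω = j404:
zero (s+272): 272 + j404 → |·| = √(272²+404²) = √237200 ≈ 487.03, ∠ = arctan(404/272) ≈ 56.05°
pole (s+10): 10 + j404 → |·| = √(10²+404²) = √163316 ≈ 404.12, ∠ = arctan(404/10) ≈ 88.58°
pole (s+40): 40 + j404 → |·| = √(40²+404²) = √164816 ≈ 405.98, ∠ = arctan(404/40) ≈ 84.35°
pole at origin: |s| = 404, ∠ = 90.00° (in denominator)
|L| = 100 · 487.03 / 6.6282e+07 ≈ 0.00073478
Gain = 20 log₁₀(0.00073478) ≈ -62.68 dB
∠L = 56.05° − 262.93° = -206.88° ≡ 153.12° (principal value)

At s = jω = j585:
zero (s+272): 272 + j585 → |·| = √(272²+585²) = √416209 ≈ 645.14, ∠ = arctan(585/272) ≈ 65.06°
pole (s+10): 10 + j585 → |·| = √(10²+585²) = √342325 ≈ 585.09, ∠ = arctan(585/10) ≈ 89.02°
pole (s+40): 40 + j585 → |·| = √(40²+585²) = √343825 ≈ 586.37, ∠ = arctan(585/40) ≈ 86.09°
pole at origin: |s| = 585, ∠ = 90.00° (in denominator)
|L| = 100 · 645.14 / 2.007e+08 ≈ 0.00032144
Gain = 20 log₁₀(0.00032144) ≈ -69.86 dB
∠L = 65.06° − 265.11° = -200.05° ≡ 159.95° (principal value)

ω = 404: -62.7 dB, 153.1°; ω = 585: -69.9 dB, 160.0°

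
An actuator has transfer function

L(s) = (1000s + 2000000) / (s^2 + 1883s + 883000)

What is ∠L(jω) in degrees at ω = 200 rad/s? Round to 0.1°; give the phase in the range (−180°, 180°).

-18.4°

Substitute s = j200:
Numerator: 1000(j200) + 2000000 = 2000000 + j200000
Denominator: (j200)^2 + 1883(j200) + 883000 = 843000 + j376600
|N| = √(2000000² + 200000²) ≈ 2.01e+06, ∠N ≈ 5.71°
|D| = √(843000² + 376600²) ≈ 9.233e+05, ∠D ≈ 24.07°
∠L = 5.71° − 24.07° = -18.36°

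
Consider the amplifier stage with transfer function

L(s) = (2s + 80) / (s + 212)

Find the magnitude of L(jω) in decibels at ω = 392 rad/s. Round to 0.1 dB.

5.0 dB

Substitute s = j392:
Numerator: 2(j392) + 80 = 80 + j784
Denominator: (j392) + 212 = 212 + j392
|N| = √(80² + 784²) ≈ 788.07, ∠N ≈ 84.17°
|D| = √(212² + 392²) ≈ 445.65, ∠D ≈ 61.59°
|L| = 788.07 / 445.65 ≈ 1.7684
Gain = 20 log₁₀(1.7684) ≈ 4.95 dB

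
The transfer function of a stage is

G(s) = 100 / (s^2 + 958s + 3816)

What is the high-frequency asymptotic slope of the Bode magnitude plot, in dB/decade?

-40 dB/decade

Each pole contributes −20 dB/decade at high frequency; each zero contributes +20 dB/decade.
Net: 0 zero(s) − 2 pole(s) → -40 dB/decade.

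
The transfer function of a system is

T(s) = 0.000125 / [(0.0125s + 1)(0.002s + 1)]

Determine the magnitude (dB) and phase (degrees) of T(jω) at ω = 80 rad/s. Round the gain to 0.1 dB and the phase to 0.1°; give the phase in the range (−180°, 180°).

At ω = 80 rad/s:
pole (1 + j80·0.0125) = 1 + j1 → |·| ≈ 1.4142, ∠ ≈ 45.00°
pole (1 + j80·0.002) = 1 + j0.16 → |·| ≈ 1.0127, ∠ ≈ 9.09°
|T| = 0.000125 · 1 / (1.4142 · 1.0127) ≈ 8.7281e-05
Gain = 20 log₁₀(8.7281e-05) ≈ -81.18 dB
∠T = (0°) − (45.00° + 9.09°) = -54.09°

-81.2 dB, -54.1°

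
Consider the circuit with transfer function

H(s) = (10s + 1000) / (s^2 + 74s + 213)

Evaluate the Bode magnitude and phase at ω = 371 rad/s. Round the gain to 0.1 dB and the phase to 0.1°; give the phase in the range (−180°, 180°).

Substitute s = j371:
Numerator: 10(j371) + 1000 = 1000 + j3710
Denominator: (j371)^2 + 74(j371) + 213 = -137428 + j27454
|N| = √(1000² + 3710²) ≈ 3842.4, ∠N ≈ 74.91°
|D| = √(137428² + 27454²) ≈ 1.4014e+05, ∠D ≈ 168.70°
|H| = 3842.4 / 1.4014e+05 ≈ 0.027418
Gain = 20 log₁₀(0.027418) ≈ -31.24 dB
∠H = 74.91° − 168.70° = -93.79°

-31.2 dB, -93.8°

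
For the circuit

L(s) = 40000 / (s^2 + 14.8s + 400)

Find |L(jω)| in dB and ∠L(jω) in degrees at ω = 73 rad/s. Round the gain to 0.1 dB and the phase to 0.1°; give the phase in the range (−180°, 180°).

18.0 dB, -167.6°

At s = jω = j73:
quadratic: (j73)² + 14.8·j73 + 400 = -4929 + j1080.4 → |·| ≈ 5046, ∠ ≈ 167.64°
|L| = 40000 / 5046 ≈ 7.9271
Gain = 20 log₁₀(7.9271) ≈ 17.98 dB
∠L = 0.00° − 167.64° = -167.64°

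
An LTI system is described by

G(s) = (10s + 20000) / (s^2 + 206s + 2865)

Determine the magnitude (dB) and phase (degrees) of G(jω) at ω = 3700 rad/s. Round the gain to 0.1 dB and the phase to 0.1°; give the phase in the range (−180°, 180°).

-50.3 dB, -115.2°

Substitute s = j3700:
Numerator: 10(j3700) + 20000 = 20000 + j37000
Denominator: (j3700)^2 + 206(j3700) + 2865 = -13687135 + j762200
|N| = √(20000² + 37000²) ≈ 42059, ∠N ≈ 61.61°
|D| = √(13687135² + 762200²) ≈ 1.3708e+07, ∠D ≈ 176.81°
|G| = 42059 / 1.3708e+07 ≈ 0.0030682
Gain = 20 log₁₀(0.0030682) ≈ -50.26 dB
∠G = 61.61° − 176.81° = -115.20°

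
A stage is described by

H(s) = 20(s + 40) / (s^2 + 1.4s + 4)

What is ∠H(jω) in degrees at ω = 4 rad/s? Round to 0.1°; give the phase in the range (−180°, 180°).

At s = jω = j4:
zero (s+40): 40 + j4 → |·| = √(40²+4²) = √1616 ≈ 40.2, ∠ = arctan(4/40) ≈ 5.71°
quadratic: (j4)² + 1.4·j4 + 4 = -12 + j5.6 → |·| ≈ 13.242, ∠ ≈ 154.98°
∠H = 5.71° − 154.98° = -149.27°

-149.3°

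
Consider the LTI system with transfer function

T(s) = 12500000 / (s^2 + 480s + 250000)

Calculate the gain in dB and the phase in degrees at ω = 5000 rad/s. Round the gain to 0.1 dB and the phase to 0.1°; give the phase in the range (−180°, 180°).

At s = jω = j5000:
quadratic: (j5000)² + 480·j5000 + 250000 = -24750000 + j2400000 → |·| ≈ 2.4866e+07, ∠ ≈ 174.46°
|T| = 12500000 / 2.4866e+07 ≈ 0.50269
Gain = 20 log₁₀(0.50269) ≈ -5.97 dB
∠T = 0.00° − 174.46° = -174.46°

-6.0 dB, -174.5°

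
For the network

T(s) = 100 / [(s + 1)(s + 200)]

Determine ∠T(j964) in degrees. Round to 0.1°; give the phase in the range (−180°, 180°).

-168.2°

At s = jω = j964:
pole (s+1): 1 + j964 → |·| = √(1²+964²) = √929297 ≈ 964, ∠ = arctan(964/1) ≈ 89.94°
pole (s+200): 200 + j964 → |·| = √(200²+964²) = √969296 ≈ 984.53, ∠ = arctan(964/200) ≈ 78.28°
∠T = 0.00° − 168.22° = -168.22°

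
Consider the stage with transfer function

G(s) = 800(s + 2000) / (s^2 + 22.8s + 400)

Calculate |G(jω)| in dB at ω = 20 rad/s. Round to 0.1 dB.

At s = jω = j20:
zero (s+2000): 2000 + j20 → |·| = √(2000²+20²) = √4000400 ≈ 2000.1, ∠ = arctan(20/2000) ≈ 0.57°
quadratic: (j20)² + 22.8·j20 + 400 = 0 + j456 → |·| ≈ 456, ∠ ≈ 90.00°
|G| = 800 · 2000.1 / 456 ≈ 3508.9
Gain = 20 log₁₀(3508.9) ≈ 70.90 dB

70.9 dB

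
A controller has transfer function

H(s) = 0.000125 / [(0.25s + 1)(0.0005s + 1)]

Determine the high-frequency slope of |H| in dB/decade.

-40 dB/decade

Each pole contributes −20 dB/decade at high frequency; each zero contributes +20 dB/decade.
Net: 0 zero(s) − 2 pole(s) → -40 dB/decade.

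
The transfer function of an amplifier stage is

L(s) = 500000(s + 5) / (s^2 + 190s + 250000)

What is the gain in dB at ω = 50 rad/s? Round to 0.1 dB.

At s = jω = j50:
zero (s+5): 5 + j50 → |·| = √(5²+50²) = √2525 ≈ 50.249, ∠ = arctan(50/5) ≈ 84.29°
quadratic: (j50)² + 190·j50 + 250000 = 247500 + j9500 → |·| ≈ 2.4768e+05, ∠ ≈ 2.20°
|L| = 500000 · 50.249 / 2.4768e+05 ≈ 101.44
Gain = 20 log₁₀(101.44) ≈ 40.12 dB

40.1 dB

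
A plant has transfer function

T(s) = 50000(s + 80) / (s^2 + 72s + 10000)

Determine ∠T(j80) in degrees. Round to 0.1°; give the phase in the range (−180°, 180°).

-13.0°

At s = jω = j80:
zero (s+80): 80 + j80 → |·| = √(80²+80²) = √12800 ≈ 113.14, ∠ = arctan(80/80) ≈ 45.00°
quadratic: (j80)² + 72·j80 + 10000 = 3600 + j5760 → |·| ≈ 6792.5, ∠ ≈ 57.99°
∠T = 45.00° − 57.99° = -12.99°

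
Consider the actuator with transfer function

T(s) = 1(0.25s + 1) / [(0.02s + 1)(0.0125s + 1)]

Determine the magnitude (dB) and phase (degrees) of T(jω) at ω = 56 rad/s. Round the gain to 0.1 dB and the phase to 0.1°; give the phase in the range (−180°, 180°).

At ω = 56 rad/s:
zero (1 + j56·0.25) = 1 + j14 → |·| ≈ 14.036, ∠ ≈ 85.91°
pole (1 + j56·0.02) = 1 + j1.12 → |·| ≈ 1.5015, ∠ ≈ 48.24°
pole (1 + j56·0.0125) = 1 + j0.7 → |·| ≈ 1.2207, ∠ ≈ 34.99°
|T| = 1 · 14.036 / (1.5015 · 1.2207) ≈ 7.6579
Gain = 20 log₁₀(7.6579) ≈ 17.68 dB
∠T = (85.91°) − (48.24° + 34.99°) = 2.68°

17.7 dB, 2.7°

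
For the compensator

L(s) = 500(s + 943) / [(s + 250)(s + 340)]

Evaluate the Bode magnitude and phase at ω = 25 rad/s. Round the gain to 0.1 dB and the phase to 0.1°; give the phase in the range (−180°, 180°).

14.8 dB, -8.4°

At s = jω = j25:
zero (s+943): 943 + j25 → |·| = √(943²+25²) = √889874 ≈ 943.33, ∠ = arctan(25/943) ≈ 1.52°
pole (s+250): 250 + j25 → |·| = √(250²+25²) = √63125 ≈ 251.25, ∠ = arctan(25/250) ≈ 5.71°
pole (s+340): 340 + j25 → |·| = √(340²+25²) = √116225 ≈ 340.92, ∠ = arctan(25/340) ≈ 4.21°
|L| = 500 · 943.33 / 85656 ≈ 5.5065
Gain = 20 log₁₀(5.5065) ≈ 14.82 dB
∠L = 1.52° − 9.92° = -8.40°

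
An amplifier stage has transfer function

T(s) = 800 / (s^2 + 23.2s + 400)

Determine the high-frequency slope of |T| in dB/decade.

-40 dB/decade

Each pole contributes −20 dB/decade at high frequency; each zero contributes +20 dB/decade.
Net: 0 zero(s) − 2 pole(s) → -40 dB/decade.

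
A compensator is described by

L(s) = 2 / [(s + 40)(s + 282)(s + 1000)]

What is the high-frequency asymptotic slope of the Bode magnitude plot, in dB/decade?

-60 dB/decade

Each pole contributes −20 dB/decade at high frequency; each zero contributes +20 dB/decade.
Net: 0 zero(s) − 3 pole(s) → -60 dB/decade.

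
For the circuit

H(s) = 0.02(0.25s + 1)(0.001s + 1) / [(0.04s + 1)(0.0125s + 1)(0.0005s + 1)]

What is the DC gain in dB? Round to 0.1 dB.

-34.0 dB

H(0) = 0.02 · 1 / 1 = 0.02
20 log₁₀(0.02) ≈ -33.98 dB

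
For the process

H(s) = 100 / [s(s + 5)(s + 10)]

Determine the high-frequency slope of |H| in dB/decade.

-60 dB/decade

Each pole contributes −20 dB/decade at high frequency; each zero contributes +20 dB/decade.
Net: 0 zero(s) − 3 pole(s) → -60 dB/decade.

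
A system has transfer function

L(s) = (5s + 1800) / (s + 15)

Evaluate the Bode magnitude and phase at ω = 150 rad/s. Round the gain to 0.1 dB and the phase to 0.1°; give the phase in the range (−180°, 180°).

22.2 dB, -61.7°

Substitute s = j150:
Numerator: 5(j150) + 1800 = 1800 + j750
Denominator: (j150) + 15 = 15 + j150
|N| = √(1800² + 750²) ≈ 1950, ∠N ≈ 22.62°
|D| = √(15² + 150²) ≈ 150.75, ∠D ≈ 84.29°
|L| = 1950 / 150.75 ≈ 12.935
Gain = 20 log₁₀(12.935) ≈ 22.24 dB
∠L = 22.62° − 84.29° = -61.67°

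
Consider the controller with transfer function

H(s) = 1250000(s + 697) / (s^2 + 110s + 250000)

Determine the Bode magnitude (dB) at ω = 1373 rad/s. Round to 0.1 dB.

61.4 dB

At s = jω = j1373:
zero (s+697): 697 + j1373 → |·| = √(697²+1373²) = √2370938 ≈ 1539.8, ∠ = arctan(1373/697) ≈ 63.09°
quadratic: (j1373)² + 110·j1373 + 250000 = -1635129 + j151030 → |·| ≈ 1.6421e+06, ∠ ≈ 174.72°
|H| = 1250000 · 1539.8 / 1.6421e+06 ≈ 1172.1
Gain = 20 log₁₀(1172.1) ≈ 61.38 dB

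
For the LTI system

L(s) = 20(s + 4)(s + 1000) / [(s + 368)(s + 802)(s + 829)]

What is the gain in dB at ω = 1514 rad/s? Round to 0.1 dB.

At s = jω = j1514:
zero (s+4): 4 + j1514 → |·| = √(4²+1514²) = √2292212 ≈ 1514, ∠ = arctan(1514/4) ≈ 89.85°
zero (s+1000): 1000 + j1514 → |·| = √(1000²+1514²) = √3292196 ≈ 1814.4, ∠ = arctan(1514/1000) ≈ 56.56°
pole (s+368): 368 + j1514 → |·| = √(368²+1514²) = √2427620 ≈ 1558.1, ∠ = arctan(1514/368) ≈ 76.34°
pole (s+802): 802 + j1514 → |·| = √(802²+1514²) = √2935400 ≈ 1713.3, ∠ = arctan(1514/802) ≈ 62.09°
pole (s+829): 829 + j1514 → |·| = √(829²+1514²) = √2979437 ≈ 1726.1, ∠ = arctan(1514/829) ≈ 61.30°
|L| = 20 · 2.747e+06 / 4.6078e+09 ≈ 0.011923
Gain = 20 log₁₀(0.011923) ≈ -38.47 dB

-38.5 dB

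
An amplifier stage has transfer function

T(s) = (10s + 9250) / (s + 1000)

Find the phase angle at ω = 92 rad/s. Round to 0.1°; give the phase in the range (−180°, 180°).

0.4°

Substitute s = j92:
Numerator: 10(j92) + 9250 = 9250 + j920
Denominator: (j92) + 1000 = 1000 + j92
|N| = √(9250² + 920²) ≈ 9295.6, ∠N ≈ 5.68°
|D| = √(1000² + 92²) ≈ 1004.2, ∠D ≈ 5.26°
∠T = 5.68° − 5.26° = 0.42°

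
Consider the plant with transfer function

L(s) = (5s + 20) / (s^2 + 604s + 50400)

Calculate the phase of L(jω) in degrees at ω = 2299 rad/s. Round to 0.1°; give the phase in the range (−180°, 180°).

Substitute s = j2299:
Numerator: 5(j2299) + 20 = 20 + j11495
Denominator: (j2299)^2 + 604(j2299) + 50400 = -5235001 + j1388596
|N| = √(20² + 11495²) ≈ 11495, ∠N ≈ 89.90°
|D| = √(5235001² + 1388596²) ≈ 5.416e+06, ∠D ≈ 165.14°
∠L = 89.90° − 165.14° = -75.24°

-75.2°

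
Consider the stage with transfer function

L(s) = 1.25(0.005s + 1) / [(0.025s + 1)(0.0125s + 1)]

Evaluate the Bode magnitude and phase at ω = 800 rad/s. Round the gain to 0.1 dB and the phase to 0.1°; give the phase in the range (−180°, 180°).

-31.8 dB, -95.5°

At ω = 800 rad/s:
zero (1 + j800·0.005) = 1 + j4 → |·| ≈ 4.1231, ∠ ≈ 75.96°
pole (1 + j800·0.025) = 1 + j20 → |·| ≈ 20.025, ∠ ≈ 87.14°
pole (1 + j800·0.0125) = 1 + j10 → |·| ≈ 10.05, ∠ ≈ 84.29°
|L| = 1.25 · 4.1231 / (20.025 · 10.05) ≈ 0.025609
Gain = 20 log₁₀(0.025609) ≈ -31.83 dB
∠L = (75.96°) − (87.14° + 84.29°) = -95.47°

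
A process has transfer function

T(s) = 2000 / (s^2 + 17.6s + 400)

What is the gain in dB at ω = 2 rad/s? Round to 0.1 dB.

At s = jω = j2:
quadratic: (j2)² + 17.6·j2 + 400 = 396 + j35.2 → |·| ≈ 397.56, ∠ ≈ 5.08°
|T| = 2000 / 397.56 ≈ 5.0307
Gain = 20 log₁₀(5.0307) ≈ 14.03 dB

14.0 dB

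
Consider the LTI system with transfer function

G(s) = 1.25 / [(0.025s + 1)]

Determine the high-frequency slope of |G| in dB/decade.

-20 dB/decade

Each pole contributes −20 dB/decade at high frequency; each zero contributes +20 dB/decade.
Net: 0 zero(s) − 1 pole(s) → -20 dB/decade.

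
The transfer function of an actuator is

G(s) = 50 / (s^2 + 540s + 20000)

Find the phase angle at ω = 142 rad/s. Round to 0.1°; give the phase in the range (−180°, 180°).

Substitute s = j142:
Numerator: 50 = 50 + j0
Denominator: (j142)^2 + 540(j142) + 20000 = -164 + j76680
|N| = √(50² + 0²) ≈ 50, ∠N ≈ 0.00°
|D| = √(164² + 76680²) ≈ 76680, ∠D ≈ 90.12°
∠G = 0.00° − 90.12° = -90.12°

-90.1°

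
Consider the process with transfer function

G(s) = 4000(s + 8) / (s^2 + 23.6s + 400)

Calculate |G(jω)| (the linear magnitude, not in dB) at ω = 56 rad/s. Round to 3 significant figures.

74.5

At s = jω = j56:
zero (s+8): 8 + j56 → |·| = √(8²+56²) = √3200 ≈ 56.569, ∠ = arctan(56/8) ≈ 81.87°
quadratic: (j56)² + 23.6·j56 + 400 = -2736 + j1321.6 → |·| ≈ 3038.5, ∠ ≈ 154.22°
|G| = 4000 · 56.569 / 3038.5 ≈ 74.47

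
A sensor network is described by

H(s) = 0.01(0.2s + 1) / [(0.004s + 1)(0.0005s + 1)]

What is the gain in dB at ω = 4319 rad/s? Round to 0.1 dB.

-13.6 dB

At ω = 4319 rad/s:
zero (1 + j4319·0.2) = 1 + j863.8 → |·| ≈ 863.8, ∠ ≈ 89.93°
pole (1 + j4319·0.004) = 1 + j17.276 → |·| ≈ 17.305, ∠ ≈ 86.69°
pole (1 + j4319·0.0005) = 1 + j2.1595 → |·| ≈ 2.3798, ∠ ≈ 65.15°
|H| = 0.01 · 863.8 / (17.305 · 2.3798) ≈ 0.20975
Gain = 20 log₁₀(0.20975) ≈ -13.57 dB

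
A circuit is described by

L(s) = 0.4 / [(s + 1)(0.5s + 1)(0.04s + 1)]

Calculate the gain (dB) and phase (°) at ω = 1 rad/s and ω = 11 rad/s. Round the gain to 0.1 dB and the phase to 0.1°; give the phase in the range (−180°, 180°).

At ω = 1 rad/s:
pole (1 + j1·1) = 1 + j1 → |·| ≈ 1.4142, ∠ ≈ 45.00°
pole (1 + j1·0.5) = 1 + j0.5 → |·| ≈ 1.118, ∠ ≈ 26.57°
pole (1 + j1·0.04) = 1 + j0.04 → |·| ≈ 1.0008, ∠ ≈ 2.29°
|L| = 0.4 · 1 / (1.4142 · 1.118 · 1.0008) ≈ 0.25279
Gain = 20 log₁₀(0.25279) ≈ -11.94 dB
∠L = (0°) − (45.00° + 26.57° + 2.29°) = -73.86°

At ω = 11 rad/s:
pole (1 + j11·1) = 1 + j11 → |·| ≈ 11.045, ∠ ≈ 84.81°
pole (1 + j11·0.5) = 1 + j5.5 → |·| ≈ 5.5902, ∠ ≈ 79.70°
pole (1 + j11·0.04) = 1 + j0.44 → |·| ≈ 1.0925, ∠ ≈ 23.75°
|L| = 0.4 · 1 / (11.045 · 5.5902 · 1.0925) ≈ 0.0059299
Gain = 20 log₁₀(0.0059299) ≈ -44.54 dB
∠L = (0°) − (84.81° + 79.70° + 23.75°) = -188.26° ≡ 171.74° (principal value)

ω = 1: -11.9 dB, -73.9°; ω = 11: -44.5 dB, 171.7°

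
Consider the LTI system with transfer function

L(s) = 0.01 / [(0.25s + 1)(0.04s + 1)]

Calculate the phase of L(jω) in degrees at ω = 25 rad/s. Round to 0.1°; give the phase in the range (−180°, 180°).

At ω = 25 rad/s:
pole (1 + j25·0.25) = 1 + j6.25 → |·| ≈ 6.3295, ∠ ≈ 80.91°
pole (1 + j25·0.04) = 1 + j1 → |·| ≈ 1.4142, ∠ ≈ 45.00°
∠L = (0°) − (80.91° + 45.00°) = -125.91°

-125.9°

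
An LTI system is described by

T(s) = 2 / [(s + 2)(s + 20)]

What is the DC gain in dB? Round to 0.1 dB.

T(0) = 2 / (2·20) = 0.05
20 log₁₀(0.05) ≈ -26.02 dB

-26.0 dB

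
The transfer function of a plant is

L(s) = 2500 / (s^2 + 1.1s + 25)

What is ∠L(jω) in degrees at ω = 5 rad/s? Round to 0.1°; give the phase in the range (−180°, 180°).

At s = jω = j5:
quadratic: (j5)² + 1.1·j5 + 25 = 0 + j5.5 → |·| ≈ 5.5, ∠ ≈ 90.00°
∠L = 0.00° − 90.00° = -90.00°

-90.0°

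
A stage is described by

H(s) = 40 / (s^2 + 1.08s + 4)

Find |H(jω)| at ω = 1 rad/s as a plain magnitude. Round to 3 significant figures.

At s = jω = j1:
quadratic: (j1)² + 1.08·j1 + 4 = 3 + j1.08 → |·| ≈ 3.1885, ∠ ≈ 19.80°
|H| = 40 / 3.1885 ≈ 12.545

12.5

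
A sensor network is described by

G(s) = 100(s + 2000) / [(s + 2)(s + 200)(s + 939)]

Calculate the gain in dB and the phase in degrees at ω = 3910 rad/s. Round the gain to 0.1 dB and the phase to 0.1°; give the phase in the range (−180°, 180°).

At s = jω = j3910:
zero (s+2000): 2000 + j3910 → |·| = √(2000²+3910²) = √19288100 ≈ 4391.8, ∠ = arctan(3910/2000) ≈ 62.91°
pole (s+2): 2 + j3910 → |·| = √(2²+3910²) = √15288104 ≈ 3910, ∠ = arctan(3910/2) ≈ 89.97°
pole (s+200): 200 + j3910 → |·| = √(200²+3910²) = √15328100 ≈ 3915.1, ∠ = arctan(3910/200) ≈ 87.07°
pole (s+939): 939 + j3910 → |·| = √(939²+3910²) = √16169821 ≈ 4021.2, ∠ = arctan(3910/939) ≈ 76.50°
|G| = 100 · 4391.8 / 6.1557e+10 ≈ 7.1345e-06
Gain = 20 log₁₀(7.1345e-06) ≈ -102.93 dB
∠G = 62.91° − 253.54° = -190.63° ≡ 169.37° (principal value)

-102.9 dB, 169.4°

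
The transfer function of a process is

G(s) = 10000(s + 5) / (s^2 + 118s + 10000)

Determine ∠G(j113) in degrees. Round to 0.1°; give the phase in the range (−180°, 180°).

At s = jω = j113:
zero (s+5): 5 + j113 → |·| = √(5²+113²) = √12794 ≈ 113.11, ∠ = arctan(113/5) ≈ 87.47°
quadratic: (j113)² + 118·j113 + 10000 = -2769 + j13334 → |·| ≈ 13618, ∠ ≈ 101.73°
∠G = 87.47° − 101.73° = -14.26°

-14.3°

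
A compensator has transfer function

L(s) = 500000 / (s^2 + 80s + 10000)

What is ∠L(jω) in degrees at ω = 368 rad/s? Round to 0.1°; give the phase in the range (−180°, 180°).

At s = jω = j368:
quadratic: (j368)² + 80·j368 + 10000 = -125424 + j29440 → |·| ≈ 1.2883e+05, ∠ ≈ 166.79°
∠L = 0.00° − 166.79° = -166.79°

-166.8°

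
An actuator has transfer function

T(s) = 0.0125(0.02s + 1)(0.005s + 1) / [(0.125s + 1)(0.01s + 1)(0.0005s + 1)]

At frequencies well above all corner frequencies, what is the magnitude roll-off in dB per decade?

-20 dB/decade

Each pole contributes −20 dB/decade at high frequency; each zero contributes +20 dB/decade.
Net: 2 zero(s) − 3 pole(s) → -20 dB/decade.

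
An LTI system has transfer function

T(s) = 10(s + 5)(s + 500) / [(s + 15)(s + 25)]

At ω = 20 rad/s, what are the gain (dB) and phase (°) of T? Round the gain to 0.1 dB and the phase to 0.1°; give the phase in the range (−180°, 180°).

At s = jω = j20:
zero (s+5): 5 + j20 → |·| = √(5²+20²) = √425 ≈ 20.616, ∠ = arctan(20/5) ≈ 75.96°
zero (s+500): 500 + j20 → |·| = √(500²+20²) = √250400 ≈ 500.4, ∠ = arctan(20/500) ≈ 2.29°
pole (s+15): 15 + j20 → |·| = √(15²+20²) = √625 ≈ 25, ∠ = arctan(20/15) ≈ 53.13°
pole (s+25): 25 + j20 → |·| = √(25²+20²) = √1025 ≈ 32.016, ∠ = arctan(20/25) ≈ 38.66°
|T| = 10 · 10316 / 800.4 ≈ 128.89
Gain = 20 log₁₀(128.89) ≈ 42.20 dB
∠T = 78.25° − 91.79° = -13.54°

42.2 dB, -13.5°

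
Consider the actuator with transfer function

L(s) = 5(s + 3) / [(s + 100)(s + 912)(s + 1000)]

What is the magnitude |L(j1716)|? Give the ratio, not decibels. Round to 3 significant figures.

1.29e-06

At s = jω = j1716:
zero (s+3): 3 + j1716 → |·| = √(3²+1716²) = √2944665 ≈ 1716, ∠ = arctan(1716/3) ≈ 89.90°
pole (s+100): 100 + j1716 → |·| = √(100²+1716²) = √2954656 ≈ 1718.9, ∠ = arctan(1716/100) ≈ 86.66°
pole (s+912): 912 + j1716 → |·| = √(912²+1716²) = √3776400 ≈ 1943.3, ∠ = arctan(1716/912) ≈ 62.01°
pole (s+1000): 1000 + j1716 → |·| = √(1000²+1716²) = √3944656 ≈ 1986.1, ∠ = arctan(1716/1000) ≈ 59.77°
|L| = 5 · 1716 / 6.6342e+09 ≈ 1.2933e-06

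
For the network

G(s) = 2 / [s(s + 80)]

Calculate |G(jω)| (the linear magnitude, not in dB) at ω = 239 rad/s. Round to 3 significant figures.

At s = jω = j239:
pole (s+80): 80 + j239 → |·| = √(80²+239²) = √63521 ≈ 252.03, ∠ = arctan(239/80) ≈ 71.49°
pole at origin: |s| = 239, ∠ = 90.00° (in denominator)
|G| = 2 / 60235 ≈ 3.3203e-05

3.32e-05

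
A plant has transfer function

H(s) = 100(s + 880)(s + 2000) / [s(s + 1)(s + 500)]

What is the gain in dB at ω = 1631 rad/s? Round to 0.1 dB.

-19.5 dB

At s = jω = j1631:
zero (s+880): 880 + j1631 → |·| = √(880²+1631²) = √3434561 ≈ 1853.3, ∠ = arctan(1631/880) ≈ 61.65°
zero (s+2000): 2000 + j1631 → |·| = √(2000²+1631²) = √6660161 ≈ 2580.7, ∠ = arctan(1631/2000) ≈ 39.20°
pole (s+1): 1 + j1631 → |·| = √(1²+1631²) = √2660162 ≈ 1631, ∠ = arctan(1631/1) ≈ 89.96°
pole (s+500): 500 + j1631 → |·| = √(500²+1631²) = √2910161 ≈ 1705.9, ∠ = arctan(1631/500) ≈ 72.96°
pole at origin: |s| = 1631, ∠ = 90.00° (in denominator)
|H| = 100 · 4.7828e+06 / 4.538e+09 ≈ 0.10539
Gain = 20 log₁₀(0.10539) ≈ -19.54 dB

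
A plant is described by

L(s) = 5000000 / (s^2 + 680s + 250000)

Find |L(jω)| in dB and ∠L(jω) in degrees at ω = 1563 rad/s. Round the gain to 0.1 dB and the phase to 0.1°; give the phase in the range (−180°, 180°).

6.2 dB, -154.1°

At s = jω = j1563:
quadratic: (j1563)² + 680·j1563 + 250000 = -2192969 + j1062840 → |·| ≈ 2.437e+06, ∠ ≈ 154.14°
|L| = 5000000 / 2.437e+06 ≈ 2.0517
Gain = 20 log₁₀(2.0517) ≈ 6.24 dB
∠L = 0.00° − 154.14° = -154.14°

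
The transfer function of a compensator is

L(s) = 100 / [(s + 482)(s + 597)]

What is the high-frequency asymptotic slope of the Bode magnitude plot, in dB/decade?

-40 dB/decade

Each pole contributes −20 dB/decade at high frequency; each zero contributes +20 dB/decade.
Net: 0 zero(s) − 2 pole(s) → -40 dB/decade.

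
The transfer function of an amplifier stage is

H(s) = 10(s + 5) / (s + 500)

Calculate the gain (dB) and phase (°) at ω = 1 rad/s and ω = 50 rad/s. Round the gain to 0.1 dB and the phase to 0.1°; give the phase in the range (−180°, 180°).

ω = 1: -19.8 dB, 11.2°; ω = 50: 0.0 dB, 78.6°

At s = jω = j1:
zero (s+5): 5 + j1 → |·| = √(5²+1²) = √26 ≈ 5.099, ∠ = arctan(1/5) ≈ 11.31°
pole (s+500): 500 + j1 → |·| = √(500²+1²) = √250001 ≈ 500, ∠ = arctan(1/500) ≈ 0.11°
|H| = 10 · 5.099 / 500 ≈ 0.10198
Gain = 20 log₁₀(0.10198) ≈ -19.83 dB
∠H = 11.31° − 0.11° = 11.20°

At s = jω = j50:
zero (s+5): 5 + j50 → |·| = √(5²+50²) = √2525 ≈ 50.249, ∠ = arctan(50/5) ≈ 84.29°
pole (s+500): 500 + j50 → |·| = √(500²+50²) = √252500 ≈ 502.49, ∠ = arctan(50/500) ≈ 5.71°
|H| = 10 · 50.249 / 502.49 ≈ 1
Gain = 20 log₁₀(1) ≈ 0.00 dB
∠H = 84.29° − 5.71° = 78.58°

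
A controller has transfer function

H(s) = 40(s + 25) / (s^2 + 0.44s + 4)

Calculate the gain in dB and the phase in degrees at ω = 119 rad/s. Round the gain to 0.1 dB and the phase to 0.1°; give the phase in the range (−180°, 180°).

At s = jω = j119:
zero (s+25): 25 + j119 → |·| = √(25²+119²) = √14786 ≈ 121.6, ∠ = arctan(119/25) ≈ 78.14°
quadratic: (j119)² + 0.44·j119 + 4 = -14157 + j52.36 → |·| ≈ 14157, ∠ ≈ 179.79°
|H| = 40 · 121.6 / 14157 ≈ 0.34358
Gain = 20 log₁₀(0.34358) ≈ -9.28 dB
∠H = 78.14° − 179.79° = -101.65°

-9.3 dB, -101.7°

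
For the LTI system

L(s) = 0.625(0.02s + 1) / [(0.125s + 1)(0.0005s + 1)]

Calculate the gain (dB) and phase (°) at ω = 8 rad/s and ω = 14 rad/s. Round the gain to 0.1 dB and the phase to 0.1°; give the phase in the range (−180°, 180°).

At ω = 8 rad/s:
zero (1 + j8·0.02) = 1 + j0.16 → |·| ≈ 1.0127, ∠ ≈ 9.09°
pole (1 + j8·0.125) = 1 + j1 → |·| ≈ 1.4142, ∠ ≈ 45.00°
pole (1 + j8·0.0005) = 1 + j0.004 → |·| ≈ 1, ∠ ≈ 0.23°
|L| = 0.625 · 1.0127 / (1.4142 · 1) ≈ 0.44756
Gain = 20 log₁₀(0.44756) ≈ -6.98 dB
∠L = (9.09°) − (45.00° + 0.23°) = -36.14°

At ω = 14 rad/s:
zero (1 + j14·0.02) = 1 + j0.28 → |·| ≈ 1.0385, ∠ ≈ 15.64°
pole (1 + j14·0.125) = 1 + j1.75 → |·| ≈ 2.0156, ∠ ≈ 60.26°
pole (1 + j14·0.0005) = 1 + j0.007 → |·| ≈ 1, ∠ ≈ 0.40°
|L| = 0.625 · 1.0385 / (2.0156 · 1) ≈ 0.32202
Gain = 20 log₁₀(0.32202) ≈ -9.84 dB
∠L = (15.64°) − (60.26° + 0.40°) = -45.02°

ω = 8: -7.0 dB, -36.1°; ω = 14: -9.8 dB, -45.0°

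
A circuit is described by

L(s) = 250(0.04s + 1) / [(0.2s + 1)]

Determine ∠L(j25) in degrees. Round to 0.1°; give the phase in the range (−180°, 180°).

-33.7°

At ω = 25 rad/s:
zero (1 + j25·0.04) = 1 + j1 → |·| ≈ 1.4142, ∠ ≈ 45.00°
pole (1 + j25·0.2) = 1 + j5 → |·| ≈ 5.099, ∠ ≈ 78.69°
∠L = (45.00°) − (78.69°) = -33.69°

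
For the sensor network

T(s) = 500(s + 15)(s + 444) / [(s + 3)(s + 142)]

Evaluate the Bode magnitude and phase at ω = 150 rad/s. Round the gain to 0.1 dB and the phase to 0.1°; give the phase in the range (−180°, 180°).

61.1 dB, -32.5°

At s = jω = j150:
zero (s+15): 15 + j150 → |·| = √(15²+150²) = √22725 ≈ 150.75, ∠ = arctan(150/15) ≈ 84.29°
zero (s+444): 444 + j150 → |·| = √(444²+150²) = √219636 ≈ 468.65, ∠ = arctan(150/444) ≈ 18.67°
pole (s+3): 3 + j150 → |·| = √(3²+150²) = √22509 ≈ 150.03, ∠ = arctan(150/3) ≈ 88.85°
pole (s+142): 142 + j150 → |·| = √(142²+150²) = √42664 ≈ 206.55, ∠ = arctan(150/142) ≈ 46.57°
|T| = 500 · 70649 / 30989 ≈ 1139.9
Gain = 20 log₁₀(1139.9) ≈ 61.14 dB
∠T = 102.96° − 135.42° = -32.46°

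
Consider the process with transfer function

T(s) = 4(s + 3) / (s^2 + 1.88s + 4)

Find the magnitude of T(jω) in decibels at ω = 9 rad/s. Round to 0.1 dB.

At s = jω = j9:
zero (s+3): 3 + j9 → |·| = √(3²+9²) = √90 ≈ 9.4868, ∠ = arctan(9/3) ≈ 71.57°
quadratic: (j9)² + 1.88·j9 + 4 = -77 + j16.92 → |·| ≈ 78.837, ∠ ≈ 167.61°
|T| = 4 · 9.4868 / 78.837 ≈ 0.48134
Gain = 20 log₁₀(0.48134) ≈ -6.35 dB

-6.4 dB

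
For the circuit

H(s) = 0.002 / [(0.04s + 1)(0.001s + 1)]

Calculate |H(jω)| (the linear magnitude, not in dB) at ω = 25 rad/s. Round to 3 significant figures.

0.00141

At ω = 25 rad/s:
pole (1 + j25·0.04) = 1 + j1 → |·| ≈ 1.4142, ∠ ≈ 45.00°
pole (1 + j25·0.001) = 1 + j0.025 → |·| ≈ 1.0003, ∠ ≈ 1.43°
|H| = 0.002 · 1 / (1.4142 · 1.0003) ≈ 0.0014138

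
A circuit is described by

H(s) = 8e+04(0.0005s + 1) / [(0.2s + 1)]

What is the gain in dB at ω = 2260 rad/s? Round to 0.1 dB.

At ω = 2260 rad/s:
zero (1 + j2260·0.0005) = 1 + j1.13 → |·| ≈ 1.5089, ∠ ≈ 48.49°
pole (1 + j2260·0.2) = 1 + j452 → |·| ≈ 452, ∠ ≈ 89.87°
|H| = 8e+04 · 1.5089 / (452) ≈ 267.06
Gain = 20 log₁₀(267.06) ≈ 48.53 dB

48.5 dB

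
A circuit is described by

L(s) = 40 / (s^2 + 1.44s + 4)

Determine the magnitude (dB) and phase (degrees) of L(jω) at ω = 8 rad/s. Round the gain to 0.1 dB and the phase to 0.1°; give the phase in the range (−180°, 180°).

At s = jω = j8:
quadratic: (j8)² + 1.44·j8 + 4 = -60 + j11.52 → |·| ≈ 61.096, ∠ ≈ 169.13°
|L| = 40 / 61.096 ≈ 0.65471
Gain = 20 log₁₀(0.65471) ≈ -3.68 dB
∠L = 0.00° − 169.13° = -169.13°

-3.7 dB, -169.1°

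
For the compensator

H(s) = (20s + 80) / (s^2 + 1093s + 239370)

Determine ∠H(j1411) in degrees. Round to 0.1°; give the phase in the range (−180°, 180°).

-48.8°

Substitute s = j1411:
Numerator: 20(j1411) + 80 = 80 + j28220
Denominator: (j1411)^2 + 1093(j1411) + 239370 = -1751551 + j1542223
|N| = √(80² + 28220²) ≈ 28220, ∠N ≈ 89.84°
|D| = √(1751551² + 1542223²) ≈ 2.3337e+06, ∠D ≈ 138.64°
∠H = 89.84° − 138.64° = -48.80°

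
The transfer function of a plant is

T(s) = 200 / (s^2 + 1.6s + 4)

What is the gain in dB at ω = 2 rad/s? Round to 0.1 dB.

At s = jω = j2:
quadratic: (j2)² + 1.6·j2 + 4 = 0 + j3.2 → |·| ≈ 3.2, ∠ ≈ 90.00°
|T| = 200 / 3.2 ≈ 62.5
Gain = 20 log₁₀(62.5) ≈ 35.92 dB

35.9 dB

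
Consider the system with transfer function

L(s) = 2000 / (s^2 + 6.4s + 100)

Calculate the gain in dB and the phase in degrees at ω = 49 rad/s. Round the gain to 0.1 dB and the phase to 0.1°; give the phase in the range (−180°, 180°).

At s = jω = j49:
quadratic: (j49)² + 6.4·j49 + 100 = -2301 + j313.6 → |·| ≈ 2322.3, ∠ ≈ 172.24°
|L| = 2000 / 2322.3 ≈ 0.86122
Gain = 20 log₁₀(0.86122) ≈ -1.30 dB
∠L = 0.00° − 172.24° = -172.24°

-1.3 dB, -172.2°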